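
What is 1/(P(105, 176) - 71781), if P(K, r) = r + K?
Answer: -1/71500 ≈ -1.3986e-5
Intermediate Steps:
P(K, r) = K + r
1/(P(105, 176) - 71781) = 1/((105 + 176) - 71781) = 1/(281 - 71781) = 1/(-71500) = -1/71500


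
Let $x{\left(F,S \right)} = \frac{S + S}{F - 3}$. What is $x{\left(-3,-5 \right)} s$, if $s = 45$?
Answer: $75$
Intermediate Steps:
$x{\left(F,S \right)} = \frac{2 S}{-3 + F}$
$x{\left(-3,-5 \right)} s = 2 \left(-5\right) \frac{1}{-3 - 3} \cdot 45 = 2 \left(-5\right) \frac{1}{-6} \cdot 45 = 2 \left(-5\right) \left(- \frac{1}{6}\right) 45 = \frac{5}{3} \cdot 45 = 75$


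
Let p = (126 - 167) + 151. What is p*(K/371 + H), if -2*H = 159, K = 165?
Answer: -3226245/371 ≈ -8696.1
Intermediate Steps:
H = -159/2 (H = -½*159 = -159/2 ≈ -79.500)
p = 110 (p = -41 + 151 = 110)
p*(K/371 + H) = 110*(165/371 - 159/2) = 110*(-58659/742) = -3226245/371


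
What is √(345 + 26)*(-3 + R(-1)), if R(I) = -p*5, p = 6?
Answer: -33*√371 ≈ -635.63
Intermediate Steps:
R(I) = -30 (R(I) = -1*6*5 = -6*5 = -30)
√(345 + 26)*(-3 + R(-1)) = √(345 + 26)*(-3 - 30) = √371*(-33) = -33*√371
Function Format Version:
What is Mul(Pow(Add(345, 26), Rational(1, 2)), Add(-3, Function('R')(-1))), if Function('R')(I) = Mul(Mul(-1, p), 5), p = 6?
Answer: Mul(-33, Pow(371, Rational(1, 2))) ≈ -635.63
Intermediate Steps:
Function('R')(I) = -30 (Function('R')(I) = Mul(Mul(-1, 6), 5) = Mul(-6, 5) = -30)
Mul(Pow(Add(345, 26), Rational(1, 2)), Add(-3, Function('R')(-1))) = Mul(Pow(Add(345, 26), Rational(1, 2)), Add(-3, -30)) = Mul(Pow(371, Rational(1, 2)), -33) = Mul(-33, Pow(371, Rational(1, 2)))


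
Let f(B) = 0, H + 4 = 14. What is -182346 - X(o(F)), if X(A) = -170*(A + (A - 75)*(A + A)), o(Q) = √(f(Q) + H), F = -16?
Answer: -178946 - 25330*√10 ≈ -2.5905e+5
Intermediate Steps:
H = 10 (H = -4 + 14 = 10)
o(Q) = √10 (o(Q) = √(0 + 10) = √10)
X(A) = -170*A - 340*A*(-75 + A) (X(A) = -170*(A + (-75 + A)*(2*A)) = -170*(A + 2*A*(-75 + A)) = -170*A - 340*A*(-75 + A))
-182346 - X(o(F)) = -182346 - 170*√10*(149 - 2*√10)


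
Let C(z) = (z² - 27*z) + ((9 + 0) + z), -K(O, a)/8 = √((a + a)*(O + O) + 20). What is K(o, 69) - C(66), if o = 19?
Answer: -2649 - 32*√329 ≈ -3229.4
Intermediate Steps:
K(O, a) = -8*√(20 + 4*O*a) (K(O, a) = -8*√((a + a)*(O + O) + 20) = -8*√((2*a)*(2*O) + 20) = -8*√(4*O*a + 20) = -8*√(20 + 4*O*a))
C(z) = 9 + z² - 26*z (C(z) = (z² - 27*z) + (9 + z) = 9 + z² - 26*z)
K(o, 69) - C(66) = -16*√(5 + 19*69) - (9 + 66² - 26*66) = -16*√(5 + 1311) - (9 + 4356 - 1716) = -32*√329 - 1*2649 = -32*√329 - 2649 = -2649 - 32*√329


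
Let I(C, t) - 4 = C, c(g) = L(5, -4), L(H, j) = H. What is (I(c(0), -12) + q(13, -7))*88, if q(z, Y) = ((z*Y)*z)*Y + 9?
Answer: 730312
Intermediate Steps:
c(g) = 5
I(C, t) = 4 + C
q(z, Y) = 9 + Y**2*z**2 (q(z, Y) = ((Y*z)*z)*Y + 9 = (Y*z**2)*Y + 9 = Y**2*z**2 + 9 = 9 + Y**2*z**2)
(I(c(0), -12) + q(13, -7))*88 = ((4 + 5) + (9 + (-7)**2*13**2))*88 = (9 + (9 + 49*169))*88 = (9 + (9 + 8281))*88 = (9 + 8290)*88 = 8299*88 = 730312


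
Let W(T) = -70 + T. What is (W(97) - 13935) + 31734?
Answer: 17826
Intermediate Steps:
(W(97) - 13935) + 31734 = ((-70 + 97) - 13935) + 31734 = (27 - 13935) + 31734 = -13908 + 31734 = 17826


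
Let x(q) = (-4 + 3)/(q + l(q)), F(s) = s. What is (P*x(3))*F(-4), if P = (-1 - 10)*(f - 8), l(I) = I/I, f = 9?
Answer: -11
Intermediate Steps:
l(I) = 1
P = -11 (P = (-1 - 10)*(9 - 8) = -11*1 = -11)
x(q) = -1/(1 + q) (x(q) = (-4 + 3)/(q + 1) = -1/(1 + q))
(P*x(3))*F(-4) = -(-11)/(1 + 3)*(-4) = -(-11)/4*(-4) = -11*(-¼)*(-4) = (11/4)*(-4) = -11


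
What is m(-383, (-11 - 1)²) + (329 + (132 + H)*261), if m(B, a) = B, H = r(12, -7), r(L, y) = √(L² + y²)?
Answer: 34398 + 261*√193 ≈ 38024.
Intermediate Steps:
H = √193 (H = √(12² + (-7)²) = √(144 + 49) = √193 ≈ 13.892)
m(-383, (-11 - 1)²) + (329 + (132 + H)*261) = -383 + (329 + (132 + √193)*261) = -383 + (329 + (34452 + 261*√193)) = -383 + (34781 + 261*√193) = 34398 + 261*√193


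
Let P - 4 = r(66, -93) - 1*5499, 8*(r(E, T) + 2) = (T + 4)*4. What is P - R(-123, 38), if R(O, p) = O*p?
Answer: -1735/2 ≈ -867.50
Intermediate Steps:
r(E, T) = T/2 (r(E, T) = -2 + ((T + 4)*4)/8 = -2 + ((4 + T)*4)/8 = -2 + (16 + 4*T)/8 = -2 + (2 + T/2) = T/2)
P = -11083/2 (P = 4 + ((1/2)*(-93) - 1*5499) = 4 + (-93/2 - 5499) = 4 - 11091/2 = -11083/2 ≈ -5541.5)
P - R(-123, 38) = -11083/2 - (-123)*38 = -11083/2 - 1*(-4674) = -11083/2 + 4674 = -1735/2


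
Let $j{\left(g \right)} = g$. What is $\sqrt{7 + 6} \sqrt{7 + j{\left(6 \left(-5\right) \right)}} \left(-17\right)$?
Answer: $- 17 i \sqrt{299} \approx - 293.96 i$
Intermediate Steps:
$\sqrt{7 + 6} \sqrt{7 + j{\left(6 \left(-5\right) \right)}} \left(-17\right) = \sqrt{7 + 6} \sqrt{7 + 6 \left(-5\right)} \left(-17\right) = \sqrt{13} \sqrt{7 - 30} \left(-17\right) = \sqrt{13} \sqrt{-23} \left(-17\right) = \sqrt{13} i \sqrt{23} \left(-17\right) = i \sqrt{299} \left(-17\right) = - 17 i \sqrt{299}$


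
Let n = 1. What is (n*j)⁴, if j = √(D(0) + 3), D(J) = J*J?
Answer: 9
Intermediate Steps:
D(J) = J²
j = √3 (j = √(0² + 3) = √(0 + 3) = √3 ≈ 1.7320)
(n*j)⁴ = (1*√3)⁴ = (√3)⁴ = 9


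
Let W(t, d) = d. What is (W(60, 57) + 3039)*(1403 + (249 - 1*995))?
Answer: 2034072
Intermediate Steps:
(W(60, 57) + 3039)*(1403 + (249 - 1*995)) = (57 + 3039)*(1403 + (249 - 1*995)) = 3096*(1403 + (249 - 995)) = 3096*(1403 - 746) = 3096*657 = 2034072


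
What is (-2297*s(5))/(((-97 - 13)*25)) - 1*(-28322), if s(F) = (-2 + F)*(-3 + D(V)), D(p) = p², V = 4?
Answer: 77975083/2750 ≈ 28355.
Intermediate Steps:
s(F) = -26 + 13*F (s(F) = (-2 + F)*(-3 + 4²) = (-2 + F)*(-3 + 16) = (-2 + F)*13 = -26 + 13*F)
(-2297*s(5))/(((-97 - 13)*25)) - 1*(-28322) = (-2297*(-26 + 13*5))/(((-97 - 13)*25)) - 1*(-28322) = (-2297*(-26 + 65))/((-110*25)) + 28322 = -2297*39/(-2750) + 28322 = -89583*(-1/2750) + 28322 = 89583/2750 + 28322 = 77975083/2750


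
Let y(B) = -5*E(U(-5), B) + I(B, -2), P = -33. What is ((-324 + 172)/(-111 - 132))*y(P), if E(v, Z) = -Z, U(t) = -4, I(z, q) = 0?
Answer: -8360/81 ≈ -103.21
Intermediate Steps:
y(B) = 5*B (y(B) = -(-5)*B + 0 = 5*B + 0 = 5*B)
((-324 + 172)/(-111 - 132))*y(P) = ((-324 + 172)/(-111 - 132))*(5*(-33)) = -152/(-243)*(-165) = -152*(-1/243)*(-165) = (152/243)*(-165) = -8360/81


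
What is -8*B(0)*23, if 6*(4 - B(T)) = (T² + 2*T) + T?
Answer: -736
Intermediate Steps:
B(T) = 4 - T/2 - T²/6 (B(T) = 4 - ((T² + 2*T) + T)/6 = 4 - (T² + 3*T)/6 = 4 + (-T/2 - T²/6) = 4 - T/2 - T²/6)
-8*B(0)*23 = -8*(4 - ½*0 - ⅙*0²)*23 = -8*(4 + 0 - ⅙*0)*23 = -8*(4 + 0 + 0)*23 = -8*4*23 = -32*23 = -736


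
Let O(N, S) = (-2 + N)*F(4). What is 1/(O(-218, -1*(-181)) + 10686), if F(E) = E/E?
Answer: 1/10466 ≈ 9.5548e-5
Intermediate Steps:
F(E) = 1
O(N, S) = -2 + N (O(N, S) = (-2 + N)*1 = -2 + N)
1/(O(-218, -1*(-181)) + 10686) = 1/((-2 - 218) + 10686) = 1/(-220 + 10686) = 1/10466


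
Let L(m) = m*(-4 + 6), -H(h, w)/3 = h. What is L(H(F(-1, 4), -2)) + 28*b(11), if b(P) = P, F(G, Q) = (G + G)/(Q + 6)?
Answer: 1546/5 ≈ 309.20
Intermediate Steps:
F(G, Q) = 2*G/(6 + Q) (F(G, Q) = (2*G)/(6 + Q) = 2*G/(6 + Q))
H(h, w) = -3*h
L(m) = 2*m (L(m) = m*2 = 2*m)
L(H(F(-1, 4), -2)) + 28*b(11) = 2*(-6*(-1)/(6 + 4)) + 28*11 = 2*(-6*(-1)/10) + 308 = 2*(-3*(-⅕)) + 308 = 2*(⅗) + 308 = 6/5 + 308 = 1546/5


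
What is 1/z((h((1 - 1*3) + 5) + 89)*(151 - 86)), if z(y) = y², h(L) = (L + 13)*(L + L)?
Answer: 1/144600625 ≈ 6.9156e-9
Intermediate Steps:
h(L) = 2*L*(13 + L) (h(L) = (13 + L)*(2*L) = 2*L*(13 + L))
1/z((h((1 - 1*3) + 5) + 89)*(151 - 86)) = 1/(((2*((1 - 1*3) + 5)*(13 + ((1 - 1*3) + 5)) + 89)*(151 - 86))²) = 1/(((2*((1 - 3) + 5)*(13 + ((1 - 3) + 5)) + 89)*65)²) = 1/(((2*(-2 + 5)*(13 + (-2 + 5)) + 89)*65)²) = 1/(((2*3*(13 + 3) + 89)*65)²) = 1/(((2*3*16 + 89)*65)²) = 1/(((96 + 89)*65)²) = 1/((185*65)²) = 1/(12025²) = 1/144600625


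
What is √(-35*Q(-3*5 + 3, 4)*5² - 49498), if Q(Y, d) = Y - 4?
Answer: I*√35498 ≈ 188.41*I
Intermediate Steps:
Q(Y, d) = -4 + Y
√(-35*Q(-3*5 + 3, 4)*5² - 49498) = √(-35*(-4 + (-3*5 + 3))*5² - 49498) = √(-35*(-4 + (-15 + 3))*25 - 49498) = √(-35*(-4 - 12)*25 - 49498) = √(-35*(-16)*25 - 49498) = √(560*25 - 49498) = √(14000 - 49498) = √(-35498) = I*√35498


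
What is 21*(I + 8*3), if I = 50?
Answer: 1554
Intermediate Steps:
21*(I + 8*3) = 21*(50 + 8*3) = 21*(50 + 24) = 21*74 = 1554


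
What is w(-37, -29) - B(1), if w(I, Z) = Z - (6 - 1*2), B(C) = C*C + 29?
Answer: -63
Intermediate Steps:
B(C) = 29 + C² (B(C) = C² + 29 = 29 + C²)
w(I, Z) = -4 + Z (w(I, Z) = Z - (6 - 2) = Z - 1*4 = Z - 4 = -4 + Z)
w(-37, -29) - B(1) = (-4 - 29) - (29 + 1²) = -33 - (29 + 1) = -33 - 1*30 = -33 - 30 = -63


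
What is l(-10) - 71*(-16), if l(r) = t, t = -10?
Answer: 1126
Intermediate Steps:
l(r) = -10
l(-10) - 71*(-16) = -10 - 71*(-16) = -10 + 1136 = 1126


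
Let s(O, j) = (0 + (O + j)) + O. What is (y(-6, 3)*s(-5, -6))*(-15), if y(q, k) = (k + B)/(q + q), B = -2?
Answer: -20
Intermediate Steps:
s(O, j) = j + 2*O (s(O, j) = (O + j) + O = j + 2*O)
y(q, k) = (-2 + k)/(2*q) (y(q, k) = (k - 2)/(q + q) = (-2 + k)/((2*q)) = (-2 + k)*(1/(2*q)) = (-2 + k)/(2*q))
(y(-6, 3)*s(-5, -6))*(-15) = (((½)*(-2 + 3)/(-6))*(-6 + 2*(-5)))*(-15) = (((½)*(-⅙)*1)*(-6 - 10))*(-15) = -1/12*(-16)*(-15) = (4/3)*(-15) = -20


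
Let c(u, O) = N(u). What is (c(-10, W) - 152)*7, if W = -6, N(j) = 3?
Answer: -1043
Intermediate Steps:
c(u, O) = 3
(c(-10, W) - 152)*7 = (3 - 152)*7 = -149*7 = -1043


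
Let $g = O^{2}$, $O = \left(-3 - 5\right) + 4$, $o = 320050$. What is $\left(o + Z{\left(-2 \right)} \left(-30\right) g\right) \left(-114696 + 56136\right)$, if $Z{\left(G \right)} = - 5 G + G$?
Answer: $-18517257600$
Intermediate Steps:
$O = -4$ ($O = -8 + 4 = -4$)
$Z{\left(G \right)} = - 4 G$
$g = 16$ ($g = \left(-4\right)^{2} = 16$)
$\left(o + Z{\left(-2 \right)} \left(-30\right) g\right) \left(-114696 + 56136\right) = \left(320050 + \left(-4\right) \left(-2\right) \left(-30\right) 16\right) \left(-114696 + 56136\right) = \left(320050 + 8 \left(-30\right) 16\right) \left(-58560\right) = \left(320050 - 3840\right) \left(-58560\right) = 316210 \left(-58560\right) = -18517257600$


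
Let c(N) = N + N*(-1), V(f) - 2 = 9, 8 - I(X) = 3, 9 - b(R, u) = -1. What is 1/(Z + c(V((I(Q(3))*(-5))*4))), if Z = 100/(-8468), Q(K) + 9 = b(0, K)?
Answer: -2117/25 ≈ -84.680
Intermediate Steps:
b(R, u) = 10 (b(R, u) = 9 - 1*(-1) = 9 + 1 = 10)
Q(K) = 1 (Q(K) = -9 + 10 = 1)
I(X) = 5 (I(X) = 8 - 1*3 = 8 - 3 = 5)
V(f) = 11 (V(f) = 2 + 9 = 11)
c(N) = 0 (c(N) = N - N = 0)
Z = -25/2117 (Z = 100*(-1/8468) = -25/2117 ≈ -0.011809)
1/(Z + c(V((I(Q(3))*(-5))*4))) = 1/(-25/2117 + 0) = 1/(-25/2117) = -2117/25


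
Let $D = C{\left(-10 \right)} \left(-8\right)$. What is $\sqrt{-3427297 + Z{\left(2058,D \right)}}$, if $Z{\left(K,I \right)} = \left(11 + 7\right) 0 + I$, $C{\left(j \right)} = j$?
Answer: $449 i \sqrt{17} \approx 1851.3 i$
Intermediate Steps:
$D = 80$ ($D = \left(-10\right) \left(-8\right) = 80$)
$Z{\left(K,I \right)} = I$ ($Z{\left(K,I \right)} = 18 \cdot 0 + I = 0 + I = I$)
$\sqrt{-3427297 + Z{\left(2058,D \right)}} = \sqrt{-3427297 + 80} = \sqrt{-3427217} = 449 i \sqrt{17}$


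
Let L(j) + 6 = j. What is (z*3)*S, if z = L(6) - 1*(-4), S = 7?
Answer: 84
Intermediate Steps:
L(j) = -6 + j
z = 4 (z = (-6 + 6) - 1*(-4) = 0 + 4 = 4)
(z*3)*S = (4*3)*7 = 12*7 = 84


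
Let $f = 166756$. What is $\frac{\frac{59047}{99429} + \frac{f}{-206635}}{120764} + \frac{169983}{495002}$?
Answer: $\frac{19170569840214583001}{55826283721554806460} \approx 0.3434$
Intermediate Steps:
$\frac{\frac{59047}{99429} + \frac{f}{-206635}}{120764} + \frac{169983}{495002} = \frac{\frac{59047}{99429} + \frac{166756}{-206635}}{120764} + \frac{169983}{495002} = \left(59047 \cdot \frac{1}{99429} + 166756 \left(- \frac{1}{206635}\right)\right) \frac{1}{120764} + 169983 \cdot \frac{1}{495002} = \left(\frac{59047}{99429} - \frac{166756}{206635}\right) \frac{1}{120764} + \frac{169983}{495002} = \left(- \frac{398109589}{1867773765}\right) \frac{1}{120764} + \frac{169983}{495002} = - \frac{398109589}{225559830956460} + \frac{169983}{495002} = \frac{19170569840214583001}{55826283721554806460}$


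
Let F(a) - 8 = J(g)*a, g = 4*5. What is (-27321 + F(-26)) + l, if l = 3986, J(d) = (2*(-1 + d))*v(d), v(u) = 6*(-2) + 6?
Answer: -17399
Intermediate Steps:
v(u) = -6 (v(u) = -12 + 6 = -6)
g = 20
J(d) = 12 - 12*d (J(d) = (2*(-1 + d))*(-6) = (-2 + 2*d)*(-6) = 12 - 12*d)
F(a) = 8 - 228*a (F(a) = 8 + (12 - 12*20)*a = 8 + (12 - 240)*a = 8 - 228*a)
(-27321 + F(-26)) + l = (-27321 + (8 - 228*(-26))) + 3986 = (-27321 + (8 + 5928)) + 3986 = (-27321 + 5936) + 3986 = -21385 + 3986 = -17399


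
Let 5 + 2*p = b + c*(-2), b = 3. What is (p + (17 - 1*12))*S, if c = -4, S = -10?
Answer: -80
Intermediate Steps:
p = 3 (p = -5/2 + (3 - 4*(-2))/2 = -5/2 + (3 + 8)/2 = -5/2 + (½)*11 = -5/2 + 11/2 = 3)
(p + (17 - 1*12))*S = (3 + (17 - 1*12))*(-10) = (3 + (17 - 12))*(-10) = (3 + 5)*(-10) = 8*(-10) = -80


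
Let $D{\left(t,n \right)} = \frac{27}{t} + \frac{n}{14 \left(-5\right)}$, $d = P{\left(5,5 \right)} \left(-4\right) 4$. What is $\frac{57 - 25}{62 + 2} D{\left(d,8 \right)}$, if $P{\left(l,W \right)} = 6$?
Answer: $- \frac{443}{2240} \approx -0.19777$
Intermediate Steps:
$d = -96$ ($d = 6 \left(-4\right) 4 = \left(-24\right) 4 = -96$)
$D{\left(t,n \right)} = \frac{27}{t} - \frac{n}{70}$ ($D{\left(t,n \right)} = \frac{27}{t} + \frac{n}{-70} = \frac{27}{t} + n \left(- \frac{1}{70}\right) = \frac{27}{t} - \frac{n}{70}$)
$\frac{57 - 25}{62 + 2} D{\left(d,8 \right)} = \frac{57 - 25}{62 + 2} \left(\frac{27}{-96} - \frac{4}{35}\right) = \frac{32}{64} \left(27 \left(- \frac{1}{96}\right) - \frac{4}{35}\right) = 32 \cdot \frac{1}{64} \left(- \frac{9}{32} - \frac{4}{35}\right) = \frac{1}{2} \left(- \frac{443}{1120}\right) = - \frac{443}{2240}$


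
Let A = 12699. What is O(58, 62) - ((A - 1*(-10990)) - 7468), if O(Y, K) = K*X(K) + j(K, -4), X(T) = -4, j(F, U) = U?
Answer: -16473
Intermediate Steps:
O(Y, K) = -4 - 4*K (O(Y, K) = K*(-4) - 4 = -4*K - 4 = -4 - 4*K)
O(58, 62) - ((A - 1*(-10990)) - 7468) = (-4 - 4*62) - ((12699 - 1*(-10990)) - 7468) = (-4 - 248) - ((12699 + 10990) - 7468) = -252 - (23689 - 7468) = -252 - 1*16221 = -252 - 16221 = -16473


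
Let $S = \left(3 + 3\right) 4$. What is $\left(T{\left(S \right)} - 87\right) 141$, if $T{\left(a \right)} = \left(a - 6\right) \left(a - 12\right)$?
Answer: $18189$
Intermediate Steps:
$S = 24$ ($S = 6 \cdot 4 = 24$)
$T{\left(a \right)} = \left(-12 + a\right) \left(-6 + a\right)$ ($T{\left(a \right)} = \left(-6 + a\right) \left(-12 + a\right) = \left(-12 + a\right) \left(-6 + a\right)$)
$\left(T{\left(S \right)} - 87\right) 141 = \left(\left(72 + 24^{2} - 432\right) - 87\right) 141 = \left(\left(72 + 576 - 432\right) - 87\right) 141 = \left(216 - 87\right) 141 = 129 \cdot 141 = 18189$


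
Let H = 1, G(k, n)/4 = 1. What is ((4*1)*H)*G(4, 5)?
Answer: 16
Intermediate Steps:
G(k, n) = 4 (G(k, n) = 4*1 = 4)
((4*1)*H)*G(4, 5) = ((4*1)*1)*4 = (4*1)*4 = 4*4 = 16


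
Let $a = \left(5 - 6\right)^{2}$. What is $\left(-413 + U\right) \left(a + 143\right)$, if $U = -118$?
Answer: $-76464$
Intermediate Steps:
$a = 1$ ($a = \left(-1\right)^{2} = 1$)
$\left(-413 + U\right) \left(a + 143\right) = \left(-413 - 118\right) \left(1 + 143\right) = \left(-531\right) 144 = -76464$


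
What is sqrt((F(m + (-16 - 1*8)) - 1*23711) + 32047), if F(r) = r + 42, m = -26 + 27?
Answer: sqrt(8355) ≈ 91.406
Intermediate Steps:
m = 1
F(r) = 42 + r
sqrt((F(m + (-16 - 1*8)) - 1*23711) + 32047) = sqrt(((42 + (1 + (-16 - 1*8))) - 1*23711) + 32047) = sqrt(((42 + (1 + (-16 - 8))) - 23711) + 32047) = sqrt(((42 + (1 - 24)) - 23711) + 32047) = sqrt(((42 - 23) - 23711) + 32047) = sqrt((19 - 23711) + 32047) = sqrt(-23692 + 32047) = sqrt(8355)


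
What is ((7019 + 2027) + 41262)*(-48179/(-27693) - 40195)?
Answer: -55996423962448/27693 ≈ -2.0220e+9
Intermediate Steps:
((7019 + 2027) + 41262)*(-48179/(-27693) - 40195) = (9046 + 41262)*(-48179*(-1/27693) - 40195) = 50308*(48179/27693 - 40195) = 50308*(-1113071956/27693) = -55996423962448/27693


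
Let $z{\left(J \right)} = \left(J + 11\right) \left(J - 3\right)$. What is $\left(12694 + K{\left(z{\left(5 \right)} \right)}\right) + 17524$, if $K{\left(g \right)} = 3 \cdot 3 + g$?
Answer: $30259$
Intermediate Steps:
$z{\left(J \right)} = \left(-3 + J\right) \left(11 + J\right)$ ($z{\left(J \right)} = \left(11 + J\right) \left(-3 + J\right) = \left(-3 + J\right) \left(11 + J\right)$)
$K{\left(g \right)} = 9 + g$
$\left(12694 + K{\left(z{\left(5 \right)} \right)}\right) + 17524 = \left(12694 + \left(9 + \left(-33 + 5^{2} + 8 \cdot 5\right)\right)\right) + 17524 = \left(12694 + \left(9 + \left(-33 + 25 + 40\right)\right)\right) + 17524 = \left(12694 + \left(9 + 32\right)\right) + 17524 = \left(12694 + 41\right) + 17524 = 12735 + 17524 = 30259$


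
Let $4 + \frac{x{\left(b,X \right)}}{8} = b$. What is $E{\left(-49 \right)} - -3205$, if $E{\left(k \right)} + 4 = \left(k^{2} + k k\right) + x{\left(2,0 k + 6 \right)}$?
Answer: $7987$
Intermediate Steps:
$x{\left(b,X \right)} = -32 + 8 b$
$E{\left(k \right)} = -20 + 2 k^{2}$ ($E{\left(k \right)} = -4 + \left(\left(k^{2} + k k\right) + \left(-32 + 8 \cdot 2\right)\right) = -4 + \left(\left(k^{2} + k^{2}\right) + \left(-32 + 16\right)\right) = -4 + \left(2 k^{2} - 16\right) = -4 + \left(-16 + 2 k^{2}\right) = -20 + 2 k^{2}$)
$E{\left(-49 \right)} - -3205 = \left(-20 + 2 \left(-49\right)^{2}\right) - -3205 = \left(-20 + 2 \cdot 2401\right) + 3205 = \left(-20 + 4802\right) + 3205 = 4782 + 3205 = 7987$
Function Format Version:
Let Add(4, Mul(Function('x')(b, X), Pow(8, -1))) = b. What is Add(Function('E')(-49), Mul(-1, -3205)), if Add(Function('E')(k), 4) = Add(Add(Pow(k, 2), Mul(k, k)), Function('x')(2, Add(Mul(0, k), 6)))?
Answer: 7987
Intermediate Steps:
Function('x')(b, X) = Add(-32, Mul(8, b))
Function('E')(k) = Add(-20, Mul(2, Pow(k, 2))) (Function('E')(k) = Add(-4, Add(Add(Pow(k, 2), Mul(k, k)), Add(-32, Mul(8, 2)))) = Add(-4, Add(Add(Pow(k, 2), Pow(k, 2)), Add(-32, 16))) = Add(-4, Add(Mul(2, Pow(k, 2)), -16)) = Add(-4, Add(-16, Mul(2, Pow(k, 2)))) = Add(-20, Mul(2, Pow(k, 2))))
Add(Function('E')(-49), Mul(-1, -3205)) = Add(Add(-20, Mul(2, Pow(-49, 2))), Mul(-1, -3205)) = Add(Add(-20, Mul(2, 2401)), 3205) = Add(Add(-20, 4802), 3205) = Add(4782, 3205) = 7987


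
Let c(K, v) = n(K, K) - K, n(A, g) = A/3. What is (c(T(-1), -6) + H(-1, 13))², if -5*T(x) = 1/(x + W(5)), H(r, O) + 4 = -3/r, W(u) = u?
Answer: 841/900 ≈ 0.93444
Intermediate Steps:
n(A, g) = A/3 (n(A, g) = A*(⅓) = A/3)
H(r, O) = -4 - 3/r
T(x) = -1/(5*(5 + x)) (T(x) = -1/(5*(x + 5)) = -1/(5*(5 + x)))
c(K, v) = -2*K/3 (c(K, v) = K/3 - K = -2*K/3)
(c(T(-1), -6) + H(-1, 13))² = (-(-2)/(3*(25 + 5*(-1))) + (-4 - 3/(-1)))² = (-(-2)/(3*(25 - 5)) + (-4 - 3*(-1)))² = (-(-2)/(3*20) + (-4 + 3))² = (-(-2)/(3*20) - 1)² = (-⅔*(-1/20) - 1)² = (1/30 - 1)² = (-29/30)² = 841/900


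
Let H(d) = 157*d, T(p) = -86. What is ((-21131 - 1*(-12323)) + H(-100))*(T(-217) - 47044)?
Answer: 1155062040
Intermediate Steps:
((-21131 - 1*(-12323)) + H(-100))*(T(-217) - 47044) = ((-21131 - 1*(-12323)) + 157*(-100))*(-86 - 47044) = ((-21131 + 12323) - 15700)*(-47130) = (-8808 - 15700)*(-47130) = -24508*(-47130) = 1155062040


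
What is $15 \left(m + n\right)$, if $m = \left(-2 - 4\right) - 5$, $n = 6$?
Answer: $-75$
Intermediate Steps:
$m = -11$ ($m = -6 - 5 = -11$)
$15 \left(m + n\right) = 15 \left(-11 + 6\right) = 15 \left(-5\right) = -75$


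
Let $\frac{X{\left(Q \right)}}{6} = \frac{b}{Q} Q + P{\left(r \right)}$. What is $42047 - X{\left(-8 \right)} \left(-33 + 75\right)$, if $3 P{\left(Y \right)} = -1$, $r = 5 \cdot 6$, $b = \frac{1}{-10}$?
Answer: $\frac{210781}{5} \approx 42156.0$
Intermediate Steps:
$b = - \frac{1}{10} \approx -0.1$
$r = 30$
$P{\left(Y \right)} = - \frac{1}{3}$ ($P{\left(Y \right)} = \frac{1}{3} \left(-1\right) = - \frac{1}{3}$)
$X{\left(Q \right)} = - \frac{13}{5}$ ($X{\left(Q \right)} = 6 \left(- \frac{1}{10 Q} Q - \frac{1}{3}\right) = 6 \left(- \frac{1}{10} - \frac{1}{3}\right) = 6 \left(- \frac{13}{30}\right) = - \frac{13}{5}$)
$42047 - X{\left(-8 \right)} \left(-33 + 75\right) = 42047 - - \frac{13 \left(-33 + 75\right)}{5} = 42047 - \left(- \frac{13}{5}\right) 42 = 42047 - - \frac{546}{5} = 42047 + \frac{546}{5} = \frac{210781}{5}$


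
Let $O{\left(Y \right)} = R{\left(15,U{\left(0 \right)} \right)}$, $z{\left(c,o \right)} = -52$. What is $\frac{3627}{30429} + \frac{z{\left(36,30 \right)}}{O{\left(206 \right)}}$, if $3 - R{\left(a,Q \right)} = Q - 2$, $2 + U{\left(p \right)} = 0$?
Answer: $- \frac{24713}{3381} \approx -7.3094$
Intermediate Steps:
$U{\left(p \right)} = -2$ ($U{\left(p \right)} = -2 + 0 = -2$)
$R{\left(a,Q \right)} = 5 - Q$ ($R{\left(a,Q \right)} = 3 - \left(Q - 2\right) = 3 - \left(-2 + Q\right) = 5 - Q$)
$O{\left(Y \right)} = 7$ ($O{\left(Y \right)} = 5 - -2 = 5 + 2 = 7$)
$\frac{3627}{30429} + \frac{z{\left(36,30 \right)}}{O{\left(206 \right)}} = \frac{3627}{30429} - \frac{52}{7} = 3627 \cdot \frac{1}{30429} - \frac{52}{7} = \frac{403}{3381} - \frac{52}{7} = - \frac{24713}{3381}$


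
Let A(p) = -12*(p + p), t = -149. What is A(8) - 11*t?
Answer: 1447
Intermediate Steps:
A(p) = -24*p
A(8) - 11*t = -24*8 - 11*(-149) = -192 + 1639 = 1447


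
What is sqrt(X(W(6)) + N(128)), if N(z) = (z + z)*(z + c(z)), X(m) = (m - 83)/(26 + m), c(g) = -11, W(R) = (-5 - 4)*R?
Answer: sqrt(5871551)/14 ≈ 173.08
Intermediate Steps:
W(R) = -9*R
X(m) = (-83 + m)/(26 + m)
N(z) = 2*z*(-11 + z) (N(z) = (z + z)*(z - 11) = (2*z)*(-11 + z) = 2*z*(-11 + z))
sqrt(X(W(6)) + N(128)) = sqrt((-83 - 9*6)/(26 - 9*6) + 2*128*(-11 + 128)) = sqrt((-83 - 54)/(26 - 54) + 2*128*117) = sqrt(-137/(-28) + 29952) = sqrt(-1/28*(-137) + 29952) = sqrt(137/28 + 29952) = sqrt(838793/28) = sqrt(5871551)/14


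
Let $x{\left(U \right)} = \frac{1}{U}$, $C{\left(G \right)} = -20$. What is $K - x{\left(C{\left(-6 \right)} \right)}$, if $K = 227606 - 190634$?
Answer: $\frac{739441}{20} \approx 36972.0$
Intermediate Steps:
$K = 36972$
$K - x{\left(C{\left(-6 \right)} \right)} = 36972 - \frac{1}{-20} = 36972 - - \frac{1}{20} = 36972 + \frac{1}{20} = \frac{739441}{20}$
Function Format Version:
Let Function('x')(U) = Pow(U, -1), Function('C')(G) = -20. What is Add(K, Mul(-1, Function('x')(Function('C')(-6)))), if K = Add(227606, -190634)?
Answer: Rational(739441, 20) ≈ 36972.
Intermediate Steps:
K = 36972
Add(K, Mul(-1, Function('x')(Function('C')(-6)))) = Add(36972, Mul(-1, Pow(-20, -1))) = Add(36972, Mul(-1, Rational(-1, 20))) = Add(36972, Rational(1, 20)) = Rational(739441, 20)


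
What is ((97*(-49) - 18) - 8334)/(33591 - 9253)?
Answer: -13105/24338 ≈ -0.53846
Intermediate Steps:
((97*(-49) - 18) - 8334)/(33591 - 9253) = ((-4753 - 18) - 8334)/24338 = (-4771 - 8334)*(1/24338) = -13105*1/24338 = -13105/24338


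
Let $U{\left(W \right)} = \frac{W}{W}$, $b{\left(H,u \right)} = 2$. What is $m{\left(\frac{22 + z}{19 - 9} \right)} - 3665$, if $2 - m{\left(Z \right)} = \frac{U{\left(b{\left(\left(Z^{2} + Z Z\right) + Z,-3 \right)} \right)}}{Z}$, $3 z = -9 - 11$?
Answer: $- \frac{84264}{23} \approx -3663.7$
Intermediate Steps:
$z = - \frac{20}{3}$ ($z = \frac{-9 - 11}{3} = \frac{1}{3} \left(-20\right) = - \frac{20}{3} \approx -6.6667$)
$U{\left(W \right)} = 1$
$m{\left(Z \right)} = 2 - \frac{1}{Z}$ ($m{\left(Z \right)} = 2 - 1 \frac{1}{Z} = 2 - \frac{1}{Z}$)
$m{\left(\frac{22 + z}{19 - 9} \right)} - 3665 = \left(2 - \frac{1}{\left(22 - \frac{20}{3}\right) \frac{1}{19 - 9}}\right) - 3665 = \left(2 - \frac{1}{\frac{46}{3} \cdot \frac{1}{10}}\right) - 3665 = \left(2 - \frac{1}{\frac{23}{15}}\right) - 3665 = \left(2 - \frac{15}{23}\right) - 3665 = \frac{31}{23} - 3665 = - \frac{84264}{23}$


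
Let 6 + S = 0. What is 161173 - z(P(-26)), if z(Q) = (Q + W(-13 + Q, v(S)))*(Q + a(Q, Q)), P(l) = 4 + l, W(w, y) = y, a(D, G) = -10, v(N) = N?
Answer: 160277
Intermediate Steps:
S = -6 (S = -6 + 0 = -6)
z(Q) = (-10 + Q)*(-6 + Q) (z(Q) = (Q - 6)*(Q - 10) = (-6 + Q)*(-10 + Q) = (-10 + Q)*(-6 + Q))
161173 - z(P(-26)) = 161173 - (60 + (4 - 26)² - 16*(4 - 26)) = 161173 - (60 + (-22)² - 16*(-22)) = 161173 - (60 + 484 + 352) = 161173 - 1*896 = 161173 - 896 = 160277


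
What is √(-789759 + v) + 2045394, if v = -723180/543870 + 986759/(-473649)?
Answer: 2045394 + 8*I*√101096221631767534307949/2862260907 ≈ 2.0454e+6 + 888.69*I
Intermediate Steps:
v = -9768912235/2862260907 (v = -723180*1/543870 + 986759*(-1/473649) = -24106/18129 - 986759/473649 = -9768912235/2862260907 ≈ -3.4130)
√(-789759 + v) + 2045394 = √(-789759 - 9768912235/2862260907) + 2045394 = √(-2260506080563648/2862260907) + 2045394 = 8*I*√101096221631767534307949/2862260907 + 2045394 = 2045394 + 8*I*√101096221631767534307949/2862260907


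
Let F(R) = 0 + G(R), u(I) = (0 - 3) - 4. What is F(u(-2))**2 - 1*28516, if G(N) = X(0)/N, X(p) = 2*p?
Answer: -28516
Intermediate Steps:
G(N) = 0 (G(N) = (2*0)/N = 0/N = 0)
u(I) = -7 (u(I) = -3 - 4 = -7)
F(R) = 0 (F(R) = 0 + 0 = 0)
F(u(-2))**2 - 1*28516 = 0**2 - 1*28516 = 0 - 28516 = -28516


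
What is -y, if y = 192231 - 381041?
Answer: 188810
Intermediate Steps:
y = -188810
-y = -1*(-188810) = 188810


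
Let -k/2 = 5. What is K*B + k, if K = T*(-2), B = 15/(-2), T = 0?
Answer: -10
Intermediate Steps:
k = -10 (k = -2*5 = -10)
B = -15/2 (B = 15*(-½) = -15/2 ≈ -7.5000)
K = 0 (K = 0*(-2) = 0)
K*B + k = 0*(-15/2) - 10 = 0 - 10 = -10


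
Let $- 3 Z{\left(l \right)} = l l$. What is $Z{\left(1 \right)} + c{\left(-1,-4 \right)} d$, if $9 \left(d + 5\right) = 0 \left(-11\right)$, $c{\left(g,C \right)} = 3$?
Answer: $- \frac{46}{3} \approx -15.333$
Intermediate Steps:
$d = -5$ ($d = -5 + \frac{0 \left(-11\right)}{9} = -5 + \frac{1}{9} \cdot 0 = -5 + 0 = -5$)
$Z{\left(l \right)} = - \frac{l^{2}}{3}$ ($Z{\left(l \right)} = - \frac{l l}{3} = - \frac{l^{2}}{3}$)
$Z{\left(1 \right)} + c{\left(-1,-4 \right)} d = - \frac{1^{2}}{3} + 3 \left(-5\right) = \left(- \frac{1}{3}\right) 1 - 15 = - \frac{1}{3} - 15 = - \frac{46}{3}$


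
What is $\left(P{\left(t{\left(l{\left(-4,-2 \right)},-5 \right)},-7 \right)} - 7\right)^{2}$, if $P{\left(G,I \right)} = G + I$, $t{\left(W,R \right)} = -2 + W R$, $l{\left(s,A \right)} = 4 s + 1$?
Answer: $3481$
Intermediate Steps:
$l{\left(s,A \right)} = 1 + 4 s$
$t{\left(W,R \right)} = -2 + R W$
$\left(P{\left(t{\left(l{\left(-4,-2 \right)},-5 \right)},-7 \right)} - 7\right)^{2} = \left(\left(\left(-2 - 5 \left(1 + 4 \left(-4\right)\right)\right) - 7\right) - 7\right)^{2} = \left(\left(\left(-2 - 5 \left(1 - 16\right)\right) - 7\right) - 7\right)^{2} = \left(\left(\left(-2 - -75\right) - 7\right) - 7\right)^{2} = \left(\left(\left(-2 + 75\right) - 7\right) - 7\right)^{2} = \left(\left(73 - 7\right) - 7\right)^{2} = \left(66 - 7\right)^{2} = 59^{2} = 3481$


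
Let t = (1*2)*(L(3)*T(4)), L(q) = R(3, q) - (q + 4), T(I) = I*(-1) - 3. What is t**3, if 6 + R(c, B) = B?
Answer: 2744000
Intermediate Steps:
R(c, B) = -6 + B
T(I) = -3 - I (T(I) = -I - 3 = -3 - I)
L(q) = -10 (L(q) = (-6 + q) - (q + 4) = (-6 + q) - (4 + q) = (-6 + q) + (-4 - q) = -10)
t = 140 (t = (1*2)*(-10*(-3 - 1*4)) = 2*(-10*(-3 - 4)) = 2*(-10*(-7)) = 2*70 = 140)
t**3 = 140**3 = 2744000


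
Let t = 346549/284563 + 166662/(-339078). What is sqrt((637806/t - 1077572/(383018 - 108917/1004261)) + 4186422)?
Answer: sqrt(25557298026085657838488659175890404701236044520271)/2246397366050973301133 ≈ 2250.5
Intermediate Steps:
t = 11680217186/16081508819 (t = 346549*(1/284563) + 166662*(-1/339078) = 346549/284563 - 27777/56513 = 11680217186/16081508819 ≈ 0.72631)
sqrt((637806/t - 1077572/(383018 - 108917/1004261)) + 4186422) = sqrt((637806/(11680217186/16081508819) - 1077572/(383018 - 108917/1004261)) + 4186422) = sqrt((637806*(16081508819/11680217186) - 1077572/(383018 - 108917/1004261)) + 4186422) = sqrt((5128441406905557/5840108593 - 1077572/(383018 - 1*108917/1004261)) + 4186422) = sqrt((5128441406905557/5840108593 - 1077572/(383018 - 108917/1004261)) + 4186422) = sqrt((5128441406905557/5840108593 - 1077572/384649930781/1004261) + 4186422) = sqrt((5128441406905557/5840108593 - 1077572*1004261/384649930781) + 4186422) = sqrt((5128441406905557/5840108593 - 1082163534292/384649930781) + 4186422) = sqrt(1972648312228081105494878861/2246397366050973301133 + 4186422) = sqrt(11377015666205928854770694987/2246397366050973301133) = sqrt(25557298026085657838488659175890404701236044520271)/2246397366050973301133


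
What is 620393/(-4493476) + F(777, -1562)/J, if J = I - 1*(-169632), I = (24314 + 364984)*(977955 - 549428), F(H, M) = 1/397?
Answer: -20544151295357270881/148800277865912258508 ≈ -0.13807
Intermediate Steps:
F(H, M) = 1/397
I = 166824704046 (I = 389298*428527 = 166824704046)
J = 166824873678 (J = 166824704046 - 1*(-169632) = 166824704046 + 169632 = 166824873678)
620393/(-4493476) + F(777, -1562)/J = 620393/(-4493476) + (1/397)/166824873678 = 620393*(-1/4493476) + (1/397)*(1/166824873678) = -620393/4493476 + 1/66229474850166 = -20544151295357270881/148800277865912258508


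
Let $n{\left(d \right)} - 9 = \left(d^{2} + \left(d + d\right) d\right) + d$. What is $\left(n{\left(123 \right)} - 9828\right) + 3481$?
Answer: $39172$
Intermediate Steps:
$n{\left(d \right)} = 9 + d + 3 d^{2}$ ($n{\left(d \right)} = 9 + \left(\left(d^{2} + \left(d + d\right) d\right) + d\right) = 9 + \left(\left(d^{2} + 2 d d\right) + d\right) = 9 + \left(\left(d^{2} + 2 d^{2}\right) + d\right) = 9 + \left(3 d^{2} + d\right) = 9 + \left(d + 3 d^{2}\right) = 9 + d + 3 d^{2}$)
$\left(n{\left(123 \right)} - 9828\right) + 3481 = \left(\left(9 + 123 + 3 \cdot 123^{2}\right) - 9828\right) + 3481 = \left(\left(9 + 123 + 3 \cdot 15129\right) - 9828\right) + 3481 = \left(\left(9 + 123 + 45387\right) - 9828\right) + 3481 = \left(45519 - 9828\right) + 3481 = 35691 + 3481 = 39172$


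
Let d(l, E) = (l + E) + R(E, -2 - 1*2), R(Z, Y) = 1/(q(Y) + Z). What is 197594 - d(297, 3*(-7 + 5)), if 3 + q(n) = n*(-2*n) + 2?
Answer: 7694818/39 ≈ 1.9730e+5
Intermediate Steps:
q(n) = -1 - 2*n² (q(n) = -3 + (n*(-2*n) + 2) = -3 + (-2*n² + 2) = -3 + (2 - 2*n²) = -1 - 2*n²)
R(Z, Y) = 1/(-1 + Z - 2*Y²) (R(Z, Y) = 1/((-1 - 2*Y²) + Z) = 1/(-1 + Z - 2*Y²))
d(l, E) = E + l - 1/(33 - E) (d(l, E) = (l + E) - 1/(1 - E + 2*(-2 - 1*2)²) = (E + l) - 1/(1 - E + 2*(-2 - 2)²) = (E + l) - 1/(1 - E + 2*(-4)²) = (E + l) - 1/(1 - E + 2*16) = (E + l) - 1/(1 - E + 32) = (E + l) - 1/(33 - E) = E + l - 1/(33 - E))
197594 - d(297, 3*(-7 + 5)) = 197594 - (-1 + (33 - 3*(-7 + 5))*(3*(-7 + 5) + 297))/(33 - 3*(-7 + 5)) = 197594 - (-1 + (33 - 3*(-2))*(3*(-2) + 297))/(33 - 3*(-2)) = 197594 - (-1 + (33 - 1*(-6))*(-6 + 297))/(33 - 1*(-6)) = 197594 - (-1 + (33 + 6)*291)/(33 + 6) = 197594 - (-1 + 39*291)/39 = 197594 - (-1 + 11349)/39 = 197594 - 11348/39 = 7694818/39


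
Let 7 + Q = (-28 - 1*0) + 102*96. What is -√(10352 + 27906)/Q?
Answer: -√38258/9757 ≈ -0.020047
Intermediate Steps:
Q = 9757 (Q = -7 + ((-28 - 1*0) + 102*96) = -7 + ((-28 + 0) + 9792) = -7 + (-28 + 9792) = -7 + 9764 = 9757)
-√(10352 + 27906)/Q = -√(10352 + 27906)/9757 = -√38258/9757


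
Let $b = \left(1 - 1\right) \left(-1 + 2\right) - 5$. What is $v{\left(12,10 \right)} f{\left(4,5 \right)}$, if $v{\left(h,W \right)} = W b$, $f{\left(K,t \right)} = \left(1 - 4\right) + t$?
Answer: $-100$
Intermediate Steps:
$b = -5$ ($b = 0 \cdot 1 - 5 = 0 - 5 = -5$)
$f{\left(K,t \right)} = -3 + t$
$v{\left(h,W \right)} = - 5 W$ ($v{\left(h,W \right)} = W \left(-5\right) = - 5 W$)
$v{\left(12,10 \right)} f{\left(4,5 \right)} = \left(-5\right) 10 \left(-3 + 5\right) = \left(-50\right) 2 = -100$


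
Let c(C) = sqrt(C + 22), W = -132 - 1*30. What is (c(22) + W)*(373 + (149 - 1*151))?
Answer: -60102 + 742*sqrt(11) ≈ -57641.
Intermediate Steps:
W = -162 (W = -132 - 30 = -162)
c(C) = sqrt(22 + C)
(c(22) + W)*(373 + (149 - 1*151)) = (sqrt(22 + 22) - 162)*(373 + (149 - 1*151)) = (sqrt(44) - 162)*(373 + (149 - 151)) = (2*sqrt(11) - 162)*(373 - 2) = (-162 + 2*sqrt(11))*371 = -60102 + 742*sqrt(11)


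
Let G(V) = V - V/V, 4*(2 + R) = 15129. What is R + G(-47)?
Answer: 14929/4 ≈ 3732.3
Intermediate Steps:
R = 15121/4 (R = -2 + (¼)*15129 = -2 + 15129/4 = 15121/4 ≈ 3780.3)
G(V) = -1 + V (G(V) = V - 1*1 = V - 1 = -1 + V)
R + G(-47) = 15121/4 + (-1 - 47) = 15121/4 - 48 = 14929/4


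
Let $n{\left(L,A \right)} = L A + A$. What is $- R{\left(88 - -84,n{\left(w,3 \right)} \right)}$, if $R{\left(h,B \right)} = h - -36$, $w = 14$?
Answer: $-208$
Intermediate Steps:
$n{\left(L,A \right)} = A + A L$ ($n{\left(L,A \right)} = A L + A = A + A L$)
$R{\left(h,B \right)} = 36 + h$ ($R{\left(h,B \right)} = h + 36 = 36 + h$)
$- R{\left(88 - -84,n{\left(w,3 \right)} \right)} = - (36 + \left(88 - -84\right)) = - (36 + \left(88 + 84\right)) = - (36 + 172) = \left(-1\right) 208 = -208$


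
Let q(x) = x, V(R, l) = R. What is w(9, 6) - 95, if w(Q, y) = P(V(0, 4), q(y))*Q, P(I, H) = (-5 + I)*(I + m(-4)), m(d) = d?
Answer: 85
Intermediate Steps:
P(I, H) = (-5 + I)*(-4 + I) (P(I, H) = (-5 + I)*(I - 4) = (-5 + I)*(-4 + I))
w(Q, y) = 20*Q (w(Q, y) = (20 + 0**2 - 9*0)*Q = (20 + 0 + 0)*Q = 20*Q)
w(9, 6) - 95 = 20*9 - 95 = 180 - 95 = 85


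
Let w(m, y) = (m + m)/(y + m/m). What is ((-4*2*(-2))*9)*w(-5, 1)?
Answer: -720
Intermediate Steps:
w(m, y) = 2*m/(1 + y) (w(m, y) = (2*m)/(y + 1) = (2*m)/(1 + y) = 2*m/(1 + y))
((-4*2*(-2))*9)*w(-5, 1) = ((-4*2*(-2))*9)*(2*(-5)/(1 + 1)) = (-8*(-2)*9)*(2*(-5)/2) = (16*9)*(2*(-5)*(½)) = 144*(-5) = -720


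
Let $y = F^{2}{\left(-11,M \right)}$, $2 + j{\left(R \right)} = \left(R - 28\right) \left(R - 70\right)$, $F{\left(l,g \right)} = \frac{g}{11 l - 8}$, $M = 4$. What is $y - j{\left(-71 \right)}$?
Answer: $- \frac{232258421}{16641} \approx -13957.0$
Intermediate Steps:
$F{\left(l,g \right)} = \frac{g}{-8 + 11 l}$
$j{\left(R \right)} = -2 + \left(-70 + R\right) \left(-28 + R\right)$ ($j{\left(R \right)} = -2 + \left(R - 28\right) \left(R - 70\right) = -2 + \left(-28 + R\right) \left(-70 + R\right) = -2 + \left(-70 + R\right) \left(-28 + R\right)$)
$y = \frac{16}{16641}$ ($y = \left(\frac{4}{-8 + 11 \left(-11\right)}\right)^{2} = \left(\frac{4}{-8 - 121}\right)^{2} = \left(\frac{4}{-129}\right)^{2} = \left(4 \left(- \frac{1}{129}\right)\right)^{2} = \left(- \frac{4}{129}\right)^{2} = \frac{16}{16641} \approx 0.00096148$)
$y - j{\left(-71 \right)} = \frac{16}{16641} - \left(1958 + \left(-71\right)^{2} - -6958\right) = \frac{16}{16641} - \left(1958 + 5041 + 6958\right) = \frac{16}{16641} - 13957 = - \frac{232258421}{16641}$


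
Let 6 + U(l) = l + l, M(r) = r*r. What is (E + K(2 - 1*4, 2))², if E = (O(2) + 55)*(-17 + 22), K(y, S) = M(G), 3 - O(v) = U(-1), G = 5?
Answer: 126025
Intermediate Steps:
M(r) = r²
U(l) = -6 + 2*l (U(l) = -6 + (l + l) = -6 + 2*l)
O(v) = 11 (O(v) = 3 - (-6 + 2*(-1)) = 3 - (-6 - 2) = 3 - 1*(-8) = 3 + 8 = 11)
K(y, S) = 25 (K(y, S) = 5² = 25)
E = 330 (E = (11 + 55)*(-17 + 22) = 66*5 = 330)
(E + K(2 - 1*4, 2))² = (330 + 25)² = 355² = 126025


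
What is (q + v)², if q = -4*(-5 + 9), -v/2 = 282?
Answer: 336400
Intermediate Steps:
v = -564 (v = -2*282 = -564)
q = -16 (q = -4*4 = -16)
(q + v)² = (-16 - 564)² = (-580)² = 336400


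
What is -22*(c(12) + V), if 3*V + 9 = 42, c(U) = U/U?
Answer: -264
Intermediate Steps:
c(U) = 1
V = 11 (V = -3 + (⅓)*42 = -3 + 14 = 11)
-22*(c(12) + V) = -22*(1 + 11) = -22*12 = -264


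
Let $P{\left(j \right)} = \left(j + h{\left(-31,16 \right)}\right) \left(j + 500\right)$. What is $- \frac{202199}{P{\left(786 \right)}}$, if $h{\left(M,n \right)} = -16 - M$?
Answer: $- \frac{202199}{1030086} \approx -0.19629$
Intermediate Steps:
$P{\left(j \right)} = \left(15 + j\right) \left(500 + j\right)$ ($P{\left(j \right)} = \left(j - -15\right) \left(j + 500\right) = \left(j + \left(-16 + 31\right)\right) \left(500 + j\right) = \left(j + 15\right) \left(500 + j\right) = \left(15 + j\right) \left(500 + j\right)$)
$- \frac{202199}{P{\left(786 \right)}} = - \frac{202199}{7500 + 786^{2} + 515 \cdot 786} = - \frac{202199}{7500 + 617796 + 404790} = - \frac{202199}{1030086}$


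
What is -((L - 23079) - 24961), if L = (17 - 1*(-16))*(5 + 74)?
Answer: 45433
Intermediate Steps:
L = 2607 (L = (17 + 16)*79 = 33*79 = 2607)
-((L - 23079) - 24961) = -((2607 - 23079) - 24961) = -(-20472 - 24961) = -1*(-45433) = 45433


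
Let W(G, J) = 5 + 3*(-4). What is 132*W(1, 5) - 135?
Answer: -1059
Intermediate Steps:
W(G, J) = -7 (W(G, J) = 5 - 12 = -7)
132*W(1, 5) - 135 = 132*(-7) - 135 = -924 - 135 = -1059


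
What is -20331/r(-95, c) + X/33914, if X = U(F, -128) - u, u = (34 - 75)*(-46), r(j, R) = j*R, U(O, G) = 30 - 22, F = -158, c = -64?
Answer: -350461887/103098560 ≈ -3.3993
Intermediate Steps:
U(O, G) = 8
r(j, R) = R*j
u = 1886 (u = -41*(-46) = 1886)
X = -1878 (X = 8 - 1*1886 = 8 - 1886 = -1878)
-20331/r(-95, c) + X/33914 = -20331/((-64*(-95))) - 1878/33914 = -20331/6080 - 1878*1/33914 = -20331*1/6080 - 939/16957 = -20331/6080 - 939/16957 = -350461887/103098560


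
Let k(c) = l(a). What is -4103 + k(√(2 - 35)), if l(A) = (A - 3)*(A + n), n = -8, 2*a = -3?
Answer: -16241/4 ≈ -4060.3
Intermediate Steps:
a = -3/2 (a = (½)*(-3) = -3/2 ≈ -1.5000)
l(A) = (-8 + A)*(-3 + A) (l(A) = (A - 3)*(A - 8) = (-3 + A)*(-8 + A) = (-8 + A)*(-3 + A))
k(c) = 171/4 (k(c) = 24 + (-3/2)² - 11*(-3/2) = 24 + 9/4 + 33/2 = 171/4)
-4103 + k(√(2 - 35)) = -4103 + 171/4 = -16241/4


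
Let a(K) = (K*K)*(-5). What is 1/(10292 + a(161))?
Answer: -1/119313 ≈ -8.3813e-6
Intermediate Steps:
a(K) = -5*K**2 (a(K) = K**2*(-5) = -5*K**2)
1/(10292 + a(161)) = 1/(10292 - 5*161**2) = 1/(10292 - 5*25921) = 1/(10292 - 129605) = 1/(-119313) = -1/119313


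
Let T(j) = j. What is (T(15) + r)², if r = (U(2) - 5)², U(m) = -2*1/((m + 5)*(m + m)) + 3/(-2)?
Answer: 8128201/2401 ≈ 3385.3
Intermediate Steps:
U(m) = -3/2 - 1/(m*(5 + m)) (U(m) = -2*1/(2*m*(5 + m)) + 3*(-½) = -2*1/(2*m*(5 + m)) - 3/2 = -1/(m*(5 + m)) - 3/2 = -3/2 - 1/(m*(5 + m)))
r = 2116/49 (r = ((½)*(-2 - 15*2 - 3*2²)/(2*(5 + 2)) - 5)² = ((½)*(½)*(-2 - 30 - 3*4)/7 - 5)² = ((½)*(½)*(⅐)*(-2 - 30 - 12) - 5)² = ((½)*(½)*(⅐)*(-44) - 5)² = (-11/7 - 5)² = (-46/7)² = 2116/49 ≈ 43.184)
(T(15) + r)² = (15 + 2116/49)² = (2851/49)² = 8128201/2401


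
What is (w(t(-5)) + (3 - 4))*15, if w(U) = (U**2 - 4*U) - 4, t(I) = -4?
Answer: 405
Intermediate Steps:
w(U) = -4 + U**2 - 4*U
(w(t(-5)) + (3 - 4))*15 = ((-4 + (-4)**2 - 4*(-4)) + (3 - 4))*15 = ((-4 + 16 + 16) - 1)*15 = (28 - 1)*15 = 27*15 = 405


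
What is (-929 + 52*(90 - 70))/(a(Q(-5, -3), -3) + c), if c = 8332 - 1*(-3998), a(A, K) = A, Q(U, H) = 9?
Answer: 37/4113 ≈ 0.0089959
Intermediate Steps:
c = 12330 (c = 8332 + 3998 = 12330)
(-929 + 52*(90 - 70))/(a(Q(-5, -3), -3) + c) = (-929 + 52*(90 - 70))/(9 + 12330) = (-929 + 52*20)/12339 = (-929 + 1040)*(1/12339) = 111*(1/12339) = 37/4113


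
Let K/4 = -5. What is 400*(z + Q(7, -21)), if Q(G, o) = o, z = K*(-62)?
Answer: 487600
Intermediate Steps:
K = -20 (K = 4*(-5) = -20)
z = 1240 (z = -20*(-62) = 1240)
400*(z + Q(7, -21)) = 400*(1240 - 21) = 400*1219 = 487600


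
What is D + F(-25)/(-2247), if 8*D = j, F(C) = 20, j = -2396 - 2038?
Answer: -4981679/8988 ≈ -554.26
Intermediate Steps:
j = -4434
D = -2217/4 (D = (⅛)*(-4434) = -2217/4 ≈ -554.25)
D + F(-25)/(-2247) = -2217/4 + 20/(-2247) = -2217/4 + 20*(-1/2247) = -2217/4 - 20/2247 = -4981679/8988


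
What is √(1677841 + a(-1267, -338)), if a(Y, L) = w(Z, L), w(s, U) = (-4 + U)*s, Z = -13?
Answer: √1682287 ≈ 1297.0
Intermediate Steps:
w(s, U) = s*(-4 + U)
a(Y, L) = 52 - 13*L (a(Y, L) = -13*(-4 + L) = 52 - 13*L)
√(1677841 + a(-1267, -338)) = √(1677841 + (52 - 13*(-338))) = √(1677841 + (52 + 4394)) = √(1677841 + 4446) = √1682287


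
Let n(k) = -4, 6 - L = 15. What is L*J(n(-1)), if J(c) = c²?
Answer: -144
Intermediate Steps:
L = -9 (L = 6 - 1*15 = 6 - 15 = -9)
L*J(n(-1)) = -9*(-4)² = -9*16 = -144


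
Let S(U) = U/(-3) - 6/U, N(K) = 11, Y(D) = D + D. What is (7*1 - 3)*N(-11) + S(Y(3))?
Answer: 41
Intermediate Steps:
Y(D) = 2*D
S(U) = -6/U - U/3 (S(U) = U*(-⅓) - 6/U = -U/3 - 6/U = -6/U - U/3)
(7*1 - 3)*N(-11) + S(Y(3)) = (7*1 - 3)*11 + (-6/(2*3) - 2*3/3) = (7 - 3)*11 + (-6/6 - ⅓*6) = 4*11 + (-6*⅙ - 2) = 44 + (-1 - 2) = 44 - 3 = 41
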